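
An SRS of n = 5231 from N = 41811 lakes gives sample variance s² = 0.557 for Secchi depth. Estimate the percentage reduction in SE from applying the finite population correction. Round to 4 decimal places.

6.4645

f = n/N = 5231/41811 = 0.12511062.
SE_no-fpc = √(s²/n) = 0.010318944; SE_fpc = √((1−f)s²/n) = 0.0096518777.
Ratio = √(1−f) = 0.93535522. Reduction = 100·(1 − 0.93535522) = 6.4645%.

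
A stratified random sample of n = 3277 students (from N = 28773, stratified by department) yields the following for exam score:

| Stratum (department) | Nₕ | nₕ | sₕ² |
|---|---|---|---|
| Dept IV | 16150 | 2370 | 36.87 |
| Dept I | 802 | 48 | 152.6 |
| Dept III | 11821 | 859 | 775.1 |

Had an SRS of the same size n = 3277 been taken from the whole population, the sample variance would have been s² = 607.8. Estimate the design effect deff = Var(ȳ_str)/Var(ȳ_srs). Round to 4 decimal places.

Var(ȳ_str) = Σ Wₕ²(1−fₕ)sₕ²/nₕ with Wₕ = Nₕ/28773:
  Dept IV: (16150/28773)²·(1−2370/16150)·36.87/2370 = 0.004181925
  Dept I: (802/28773)²·(1−48/802)·152.6/48 = 0.0023221417
  Dept III: (11821/28773)²·(1−859/11821)·775.1/859 = 0.14123369
  → Var(ȳ_str) = 0.14773776.
Var(ȳ_srs) = (1 − 3277/28773)·607.8/3277 = 0.16435055.
deff = 0.14773776 / 0.16435055 = 0.8989.

0.8989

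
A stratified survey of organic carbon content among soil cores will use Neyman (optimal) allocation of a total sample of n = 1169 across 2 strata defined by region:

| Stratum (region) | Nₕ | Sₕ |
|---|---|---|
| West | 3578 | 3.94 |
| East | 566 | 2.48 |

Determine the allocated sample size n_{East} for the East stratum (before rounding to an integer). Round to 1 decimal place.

105.9

Neyman allocation: nₕ = n·NₕSₕ / Σⱼ NⱼSⱼ.
Σ NⱼSⱼ = 3578·3.94 + 566·2.48 = 15501.
n_{East} = 1169·566·2.48 / 15501 = 105.9.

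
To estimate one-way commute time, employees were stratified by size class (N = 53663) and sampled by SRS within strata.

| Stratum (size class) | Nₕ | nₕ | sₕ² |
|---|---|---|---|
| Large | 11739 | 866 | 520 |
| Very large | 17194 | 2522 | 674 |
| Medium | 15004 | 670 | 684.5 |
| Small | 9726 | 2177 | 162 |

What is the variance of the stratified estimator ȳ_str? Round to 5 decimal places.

Var(ȳ_str) = Σₕ Wₕ²(1 − fₕ)sₕ²/nₕ with Wₕ = Nₕ/N, N = 53663.
Large: Wₕ = 0.21875408; term = 0.21875408²·(1 − 0.07377119)·520/866 = 0.026614361.
Very large: Wₕ = 0.32040698; term = 0.32040698²·(1 − 0.14667907)·674/2522 = 0.023411603.
Medium: Wₕ = 0.27959674; term = 0.27959674²·(1 − 0.04465476)·684.5/670 = 0.076299767.
Small: Wₕ = 0.18124220; term = 0.18124220²·(1 − 0.22383302)·162/2177 = 0.0018972754.
Sum = 0.12822301.

0.12822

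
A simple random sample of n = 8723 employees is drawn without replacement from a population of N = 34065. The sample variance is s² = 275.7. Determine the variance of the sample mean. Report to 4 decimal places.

0.0235

Under SRS without replacement, Var(ȳ) = (1 − f)·s²/n with f = n/N = 8723/34065 = 0.25606928.
Var(ȳ) = (1 − 0.25606928)·275.7/8723 = 0.74393072·0.031606099 = 0.023512748.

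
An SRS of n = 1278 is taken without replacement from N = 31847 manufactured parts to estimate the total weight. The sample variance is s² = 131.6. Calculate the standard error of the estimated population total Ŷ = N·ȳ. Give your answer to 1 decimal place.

Var(Ŷ) = N²·Var(ȳ) = N²·(1 − n/N)·s²/n.
f = 1278/31847 = 0.04012937; Var(ȳ) = 0.95987063·131.6/1278 = 0.098841139.
Var(Ŷ) = 31847² · 0.098841139 = 1.0024779 × 10^8.
SE(Ŷ) = √(1.0024779 × 10^8) = 10012.4.

10012.4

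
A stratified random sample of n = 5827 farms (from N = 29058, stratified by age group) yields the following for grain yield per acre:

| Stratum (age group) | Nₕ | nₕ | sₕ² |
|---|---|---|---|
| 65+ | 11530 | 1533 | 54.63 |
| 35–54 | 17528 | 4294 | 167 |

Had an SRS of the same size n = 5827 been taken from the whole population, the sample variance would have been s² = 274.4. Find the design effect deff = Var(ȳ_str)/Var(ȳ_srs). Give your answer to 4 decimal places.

Var(ȳ_str) = Σ Wₕ²(1−fₕ)sₕ²/nₕ with Wₕ = Nₕ/29058:
  65+: (11530/29058)²·(1−1533/11530)·54.63/1533 = 0.0048647061
  35–54: (17528/29058)²·(1−4294/17528)·167/4294 = 0.01068431
  → Var(ȳ_str) = 0.015549016.
Var(ȳ_srs) = (1 − 5827/29058)·274.4/5827 = 0.037647945.
deff = 0.015549016 / 0.037647945 = 0.4130.

0.4130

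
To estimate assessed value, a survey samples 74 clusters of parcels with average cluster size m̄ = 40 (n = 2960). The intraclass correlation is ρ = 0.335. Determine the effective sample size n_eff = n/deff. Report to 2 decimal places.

210.45

deff = 1 + (40 − 1)·0.335 = 1 + 13.065 = 14.065.
n_eff = 2960 / 14.065 = 210.45.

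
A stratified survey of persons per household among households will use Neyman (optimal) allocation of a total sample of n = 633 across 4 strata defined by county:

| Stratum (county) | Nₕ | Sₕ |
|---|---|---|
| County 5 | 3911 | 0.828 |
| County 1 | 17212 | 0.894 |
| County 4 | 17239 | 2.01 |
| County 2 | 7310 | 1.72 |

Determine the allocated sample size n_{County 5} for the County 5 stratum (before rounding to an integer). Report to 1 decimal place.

Neyman allocation: nₕ = n·NₕSₕ / Σⱼ NⱼSⱼ.
Σ NⱼSⱼ = 3911·0.828 + 17212·0.894 + 17239·2.01 + 7310·1.72 = 65849.426.
n_{County 5} = 633·3911·0.828 / 65849.426 = 31.1.

31.1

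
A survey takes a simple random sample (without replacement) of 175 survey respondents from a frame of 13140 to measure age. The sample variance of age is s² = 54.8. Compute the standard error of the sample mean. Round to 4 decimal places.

0.5559

Under SRS without replacement, Var(ȳ) = (1 − f)·s²/n with f = n/N = 175/13140 = 0.01331811.
Var(ȳ) = (1 − 0.01331811)·54.8/175 = 0.98668189·0.31314286 = 0.30897239.
SE(ȳ) = √(0.30897239) = 0.5559.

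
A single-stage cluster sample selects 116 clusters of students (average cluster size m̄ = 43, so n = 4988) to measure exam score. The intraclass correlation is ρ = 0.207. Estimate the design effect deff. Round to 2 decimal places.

deff = 1 + (43 − 1)·0.207 = 1 + 8.694 = 9.694.

9.69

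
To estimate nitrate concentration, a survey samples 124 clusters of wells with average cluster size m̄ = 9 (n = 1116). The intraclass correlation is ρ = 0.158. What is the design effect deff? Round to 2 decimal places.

deff = 1 + (9 − 1)·0.158 = 1 + 1.264 = 2.264.

2.26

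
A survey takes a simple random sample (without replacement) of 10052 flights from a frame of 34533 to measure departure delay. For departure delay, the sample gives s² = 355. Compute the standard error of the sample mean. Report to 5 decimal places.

0.15823

Under SRS without replacement, Var(ȳ) = (1 − f)·s²/n with f = n/N = 10052/34533 = 0.29108389.
Var(ȳ) = (1 − 0.29108389)·355/10052 = 0.70891611·0.035316355 = 0.025036333.
SE(ȳ) = √(0.025036333) = 0.15823.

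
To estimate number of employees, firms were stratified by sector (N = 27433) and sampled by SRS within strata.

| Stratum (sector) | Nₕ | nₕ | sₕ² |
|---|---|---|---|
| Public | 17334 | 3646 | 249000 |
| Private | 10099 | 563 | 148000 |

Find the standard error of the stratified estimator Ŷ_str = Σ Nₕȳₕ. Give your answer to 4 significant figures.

203800

Var(Ŷ_str) = Σₕ Nₕ²(1 − fₕ)sₕ²/nₕ.
Public: 17334²·(1 − 3646/17334)·249000/3646 = 1.6203972 × 10^10.
Private: 10099²·(1 − 563/10099)·148000/563 = 2.5316166 × 10^10.
Sum = 4.1520138 × 10^10.
SE = √(4.1520138 × 10^10) = 203800.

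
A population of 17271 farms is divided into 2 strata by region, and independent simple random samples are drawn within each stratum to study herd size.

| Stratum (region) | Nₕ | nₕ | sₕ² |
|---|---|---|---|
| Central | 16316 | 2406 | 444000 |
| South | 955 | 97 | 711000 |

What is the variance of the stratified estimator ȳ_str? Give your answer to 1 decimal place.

Var(ȳ_str) = Σₕ Wₕ²(1 − fₕ)sₕ²/nₕ with Wₕ = Nₕ/N, N = 17271.
Central: Wₕ = 0.94470500; term = 0.94470500²·(1 − 0.14746261)·444000/2406 = 140.40844.
South: Wₕ = 0.05529500; term = 0.05529500²·(1 − 0.10157068)·711000/97 = 20.135089.
Sum = 160.54353.

160.5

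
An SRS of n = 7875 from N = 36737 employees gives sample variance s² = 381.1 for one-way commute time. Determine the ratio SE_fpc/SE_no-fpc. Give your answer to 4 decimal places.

f = n/N = 7875/36737 = 0.21436154.
SE_no-fpc = √(s²/n) = 0.21998557; SE_fpc = √((1−f)s²/n) = 0.19498696.
Ratio = √(1−f) = 0.88636249.

0.8864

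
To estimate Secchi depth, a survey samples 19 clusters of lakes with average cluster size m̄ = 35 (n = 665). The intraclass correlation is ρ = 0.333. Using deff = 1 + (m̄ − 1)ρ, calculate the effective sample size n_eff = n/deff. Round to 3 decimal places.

53.969

deff = 1 + (35 − 1)·0.333 = 1 + 11.322 = 12.322.
n_eff = 665 / 12.322 = 53.969.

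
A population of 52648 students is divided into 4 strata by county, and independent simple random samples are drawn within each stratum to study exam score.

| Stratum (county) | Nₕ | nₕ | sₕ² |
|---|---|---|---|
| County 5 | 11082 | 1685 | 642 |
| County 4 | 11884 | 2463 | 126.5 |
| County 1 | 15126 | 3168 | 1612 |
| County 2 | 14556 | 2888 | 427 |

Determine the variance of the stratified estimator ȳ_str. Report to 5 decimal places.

0.05865

Var(ȳ_str) = Σₕ Wₕ²(1 − fₕ)sₕ²/nₕ with Wₕ = Nₕ/N, N = 52648.
County 5: Wₕ = 0.21049233; term = 0.21049233²·(1 − 0.15204837)·642/1685 = 0.014314584.
County 4: Wₕ = 0.22572557; term = 0.22572557²·(1 − 0.20725345)·126.5/2463 = 0.0020745409.
County 1: Wₕ = 0.28730436; term = 0.28730436²·(1 − 0.20944070)·1612/3168 = 0.033204638.
County 2: Wₕ = 0.27647774; term = 0.27647774²·(1 − 0.19840616)·427/2888 = 0.0090595244.
Sum = 0.058653287.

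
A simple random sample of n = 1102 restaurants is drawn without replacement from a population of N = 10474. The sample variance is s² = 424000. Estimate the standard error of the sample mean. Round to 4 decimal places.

18.5546

Under SRS without replacement, Var(ȳ) = (1 − f)·s²/n with f = n/N = 1102/10474 = 0.10521291.
Var(ȳ) = (1 − 0.10521291)·424000/1102 = 0.89478709·384.75499 = 344.2738.
SE(ȳ) = √(344.2738) = 18.5546.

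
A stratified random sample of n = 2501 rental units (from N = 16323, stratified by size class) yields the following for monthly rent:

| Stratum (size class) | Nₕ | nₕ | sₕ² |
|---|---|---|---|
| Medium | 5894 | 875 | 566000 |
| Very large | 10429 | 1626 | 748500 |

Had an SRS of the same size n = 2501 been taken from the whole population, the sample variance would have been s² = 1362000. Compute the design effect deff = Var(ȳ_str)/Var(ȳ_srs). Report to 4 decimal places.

0.4997

Var(ȳ_str) = Σ Wₕ²(1−fₕ)sₕ²/nₕ with Wₕ = Nₕ/16323:
  Medium: (5894/16323)²·(1−875/5894)·566000/875 = 71.818403
  Very large: (10429/16323)²·(1−1626/10429)·748500/1626 = 158.61515
  → Var(ȳ_str) = 230.43355.
Var(ȳ_srs) = (1 − 2501/16323)·1362000/2501 = 461.14162.
deff = 230.43355 / 461.14162 = 0.4997.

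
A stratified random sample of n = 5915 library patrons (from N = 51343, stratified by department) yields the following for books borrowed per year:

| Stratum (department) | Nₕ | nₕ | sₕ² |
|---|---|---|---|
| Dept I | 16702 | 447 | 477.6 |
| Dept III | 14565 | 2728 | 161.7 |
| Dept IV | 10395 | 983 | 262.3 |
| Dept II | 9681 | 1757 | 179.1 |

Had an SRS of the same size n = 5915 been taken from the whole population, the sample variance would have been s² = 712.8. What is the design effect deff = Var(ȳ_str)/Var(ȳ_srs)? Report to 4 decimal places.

Var(ȳ_str) = Σ Wₕ²(1−fₕ)sₕ²/nₕ with Wₕ = Nₕ/51343:
  Dept I: (16702/51343)²·(1−447/16702)·477.6/447 = 0.11003979
  Dept III: (14565/51343)²·(1−2728/14565)·161.7/2728 = 0.0038766385
  Dept IV: (10395/51343)²·(1−983/10395)·262.3/983 = 0.0099034999
  Dept II: (9681/51343)²·(1−1757/9681)·179.1/1757 = 0.0029663748
  → Var(ȳ_str) = 0.1267863.
Var(ȳ_srs) = (1 − 5915/51343)·712.8/5915 = 0.10662409.
deff = 0.1267863 / 0.10662409 = 1.1891.

1.1891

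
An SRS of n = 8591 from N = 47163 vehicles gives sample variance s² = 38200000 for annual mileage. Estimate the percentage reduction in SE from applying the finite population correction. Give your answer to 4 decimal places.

f = n/N = 8591/47163 = 0.18215550.
SE_no-fpc = √(s²/n) = 66.682185; SE_fpc = √((1−f)s²/n) = 60.303871.
Ratio = √(1−f) = 0.90434755. Reduction = 100·(1 − 0.90434755) = 9.5652%.

9.5652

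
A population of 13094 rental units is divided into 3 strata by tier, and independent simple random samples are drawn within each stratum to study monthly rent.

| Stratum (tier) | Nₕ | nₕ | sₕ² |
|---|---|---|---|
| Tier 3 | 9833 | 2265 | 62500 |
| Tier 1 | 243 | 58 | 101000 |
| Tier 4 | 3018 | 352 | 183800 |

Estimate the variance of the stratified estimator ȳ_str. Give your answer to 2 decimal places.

Var(ȳ_str) = Σₕ Wₕ²(1 − fₕ)sₕ²/nₕ with Wₕ = Nₕ/N, N = 13094.
Tier 3: Wₕ = 0.75095464; term = 0.75095464²·(1 − 0.23034679)·62500/2265 = 11.976621.
Tier 1: Wₕ = 0.01855812; term = 0.01855812²·(1 − 0.23868313)·101000/58 = 0.45659033.
Tier 4: Wₕ = 0.23048725; term = 0.23048725²·(1 − 0.11663353)·183800/352 = 24.504032.
Sum = 36.937243.

36.94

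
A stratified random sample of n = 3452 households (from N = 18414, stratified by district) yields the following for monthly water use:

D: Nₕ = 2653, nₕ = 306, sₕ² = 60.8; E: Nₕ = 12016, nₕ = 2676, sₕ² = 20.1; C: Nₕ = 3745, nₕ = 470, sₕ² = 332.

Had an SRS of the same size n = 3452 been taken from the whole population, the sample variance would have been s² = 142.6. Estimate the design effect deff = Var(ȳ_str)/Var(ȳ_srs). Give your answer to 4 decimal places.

0.9440

Var(ȳ_str) = Σ Wₕ²(1−fₕ)sₕ²/nₕ with Wₕ = Nₕ/18414:
  D: (2653/18414)²·(1−306/2653)·60.8/306 = 0.0036486837
  E: (12016/18414)²·(1−2676/12016)·20.1/2676 = 0.0024861107
  C: (3745/18414)²·(1−470/3745)·332/470 = 0.025550951
  → Var(ȳ_str) = 0.031685745.
Var(ȳ_srs) = (1 − 3452/18414)·142.6/3452 = 0.033565278.
deff = 0.031685745 / 0.033565278 = 0.9440.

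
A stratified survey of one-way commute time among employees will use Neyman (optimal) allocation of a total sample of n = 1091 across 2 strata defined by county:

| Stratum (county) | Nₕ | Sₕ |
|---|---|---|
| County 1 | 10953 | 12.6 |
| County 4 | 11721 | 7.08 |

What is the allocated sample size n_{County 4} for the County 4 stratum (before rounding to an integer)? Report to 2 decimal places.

409.68

Neyman allocation: nₕ = n·NₕSₕ / Σⱼ NⱼSⱼ.
Σ NⱼSⱼ = 10953·12.6 + 11721·7.08 = 220992.48.
n_{County 4} = 1091·11721·7.08 / 220992.48 = 409.68.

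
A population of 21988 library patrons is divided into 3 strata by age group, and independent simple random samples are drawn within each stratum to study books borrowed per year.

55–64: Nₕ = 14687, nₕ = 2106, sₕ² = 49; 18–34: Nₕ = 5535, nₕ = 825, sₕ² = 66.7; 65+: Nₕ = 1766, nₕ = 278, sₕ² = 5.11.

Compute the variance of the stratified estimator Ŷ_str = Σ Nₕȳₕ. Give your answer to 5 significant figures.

6.4552 × 10^6

Var(Ŷ_str) = Σₕ Nₕ²(1 − fₕ)sₕ²/nₕ.
55–64: 14687²·(1 − 2106/14687)·49/2106 = 4.2991834 × 10^6.
18–34: 5535²·(1 − 825/5535)·66.7/825 = 2.1077079 × 10^6.
65+: 1766²·(1 − 278/1766)·5.11/278 = 48302.514.
Sum = 6.4551938 × 10^6.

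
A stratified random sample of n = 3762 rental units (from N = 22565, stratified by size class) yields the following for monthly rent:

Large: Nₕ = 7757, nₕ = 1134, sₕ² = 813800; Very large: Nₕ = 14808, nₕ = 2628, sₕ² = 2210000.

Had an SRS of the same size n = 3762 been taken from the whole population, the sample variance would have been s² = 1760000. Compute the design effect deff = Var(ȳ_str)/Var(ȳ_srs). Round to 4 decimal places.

Var(ȳ_str) = Σ Wₕ²(1−fₕ)sₕ²/nₕ with Wₕ = Nₕ/22565:
  Large: (7757/22565)²·(1−1134/7757)·813800/1134 = 72.407325
  Very large: (14808/22565)²·(1−2628/14808)·2210000/2628 = 297.87903
  → Var(ȳ_str) = 370.28636.
Var(ȳ_srs) = (1 − 3762/22565)·1760000/3762 = 389.83936.
deff = 370.28636 / 389.83936 = 0.9498.

0.9498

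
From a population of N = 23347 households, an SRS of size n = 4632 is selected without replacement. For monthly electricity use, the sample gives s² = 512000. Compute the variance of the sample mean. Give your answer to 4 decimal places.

88.6054

Under SRS without replacement, Var(ȳ) = (1 − f)·s²/n with f = n/N = 4632/23347 = 0.19839808.
Var(ȳ) = (1 − 0.19839808)·512000/4632 = 0.80160192·110.53541 = 88.605393.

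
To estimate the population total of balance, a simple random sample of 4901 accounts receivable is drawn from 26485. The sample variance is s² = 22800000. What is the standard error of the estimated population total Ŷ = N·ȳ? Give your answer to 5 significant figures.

Var(Ŷ) = N²·Var(ȳ) = N²·(1 − n/N)·s²/n.
f = 4901/26485 = 0.18504814; Var(ȳ) = 0.81495186·22800000/4901 = 3791.2472.
Var(Ŷ) = 26485² · 3791.2472 = 2.6593902 × 10^12.
SE(Ŷ) = √(2.6593902 × 10^12) = 1.6308 × 10^6.

1.6308 × 10^6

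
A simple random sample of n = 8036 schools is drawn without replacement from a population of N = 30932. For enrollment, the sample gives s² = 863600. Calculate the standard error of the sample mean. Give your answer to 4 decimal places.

8.9189

Under SRS without replacement, Var(ȳ) = (1 − f)·s²/n with f = n/N = 8036/30932 = 0.25979568.
Var(ȳ) = (1 − 0.25979568)·863600/8036 = 0.74020432·107.4664 = 79.547094.
SE(ȳ) = √(79.547094) = 8.9189.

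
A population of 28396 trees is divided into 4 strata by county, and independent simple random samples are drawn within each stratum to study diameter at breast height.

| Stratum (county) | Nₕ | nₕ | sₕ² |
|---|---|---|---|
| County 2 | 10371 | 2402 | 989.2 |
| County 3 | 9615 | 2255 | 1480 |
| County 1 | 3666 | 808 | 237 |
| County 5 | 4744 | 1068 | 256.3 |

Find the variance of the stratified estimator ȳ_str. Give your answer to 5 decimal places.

Var(ȳ_str) = Σₕ Wₕ²(1 − fₕ)sₕ²/nₕ with Wₕ = Nₕ/N, N = 28396.
County 2: Wₕ = 0.36522750; term = 0.36522750²·(1 − 0.23160737)·989.2/2402 = 0.042210571.
County 3: Wₕ = 0.33860403; term = 0.33860403²·(1 − 0.23452938)·1480/2255 = 0.057600723.
County 1: Wₕ = 0.12910269; term = 0.12910269²·(1 − 0.22040371)·237/808 = 0.0038113369.
County 5: Wₕ = 0.16706578; term = 0.16706578²·(1 − 0.22512648)·256.3/1068 = 0.0051901893.
Sum = 0.10881282.

0.10881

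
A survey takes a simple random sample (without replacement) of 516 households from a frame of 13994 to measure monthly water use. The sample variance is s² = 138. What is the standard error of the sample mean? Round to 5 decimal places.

0.50752

Under SRS without replacement, Var(ȳ) = (1 − f)·s²/n with f = n/N = 516/13994 = 0.03687295.
Var(ȳ) = (1 − 0.03687295)·138/516 = 0.96312705·0.26744186 = 0.25758049.
SE(ȳ) = √(0.25758049) = 0.50752.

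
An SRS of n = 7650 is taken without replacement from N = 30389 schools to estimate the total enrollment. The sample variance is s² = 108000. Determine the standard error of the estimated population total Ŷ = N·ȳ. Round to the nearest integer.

98770

Var(Ŷ) = N²·Var(ȳ) = N²·(1 − n/N)·s²/n.
f = 7650/30389 = 0.25173583; Var(ȳ) = 0.74826417·108000/7650 = 10.56373.
Var(Ŷ) = 30389² · 10.56373 = 9.755513 × 10^9.
SE(Ŷ) = √(9.755513 × 10^9) = 98770.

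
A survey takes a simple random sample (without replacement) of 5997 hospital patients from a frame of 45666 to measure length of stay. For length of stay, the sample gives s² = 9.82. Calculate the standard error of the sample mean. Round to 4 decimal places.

0.0377

Under SRS without replacement, Var(ȳ) = (1 − f)·s²/n with f = n/N = 5997/45666 = 0.13132309.
Var(ȳ) = (1 − 0.13132309)·9.82/5997 = 0.86867691·0.0016374854 = 0.0014224458.
SE(ȳ) = √(0.0014224458) = 0.0377.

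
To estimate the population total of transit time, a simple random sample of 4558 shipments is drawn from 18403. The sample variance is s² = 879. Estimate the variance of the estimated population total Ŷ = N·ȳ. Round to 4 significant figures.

Var(Ŷ) = N²·Var(ȳ) = N²·(1 − n/N)·s²/n.
f = 4558/18403 = 0.24767701; Var(ȳ) = 0.75232299·879/4558 = 0.14508379.
Var(Ŷ) = 18403² · 0.14508379 = 4.9135586 × 10^7.

4.914 × 10^7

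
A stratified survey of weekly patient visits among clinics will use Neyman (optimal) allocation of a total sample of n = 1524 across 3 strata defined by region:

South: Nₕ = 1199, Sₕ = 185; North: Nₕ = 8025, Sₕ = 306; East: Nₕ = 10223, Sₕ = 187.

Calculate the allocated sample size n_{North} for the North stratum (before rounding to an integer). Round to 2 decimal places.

815.49

Neyman allocation: nₕ = n·NₕSₕ / Σⱼ NⱼSⱼ.
Σ NⱼSⱼ = 1199·185 + 8025·306 + 10223·187 = 4.589166 × 10^6.
n_{North} = 1524·8025·306 / (4.589166 × 10^6) = 815.49.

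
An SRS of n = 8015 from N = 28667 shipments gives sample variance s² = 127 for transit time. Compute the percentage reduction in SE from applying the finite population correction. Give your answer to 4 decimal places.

f = n/N = 8015/28667 = 0.27958977.
SE_no-fpc = √(s²/n) = 0.12587808; SE_fpc = √((1−f)s²/n) = 0.10684151.
Ratio = √(1−f) = 0.84876983. Reduction = 100·(1 − 0.84876983) = 15.1230%.

15.1230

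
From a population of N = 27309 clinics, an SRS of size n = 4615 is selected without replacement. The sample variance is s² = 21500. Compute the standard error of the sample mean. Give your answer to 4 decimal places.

1.9676

Under SRS without replacement, Var(ȳ) = (1 − f)·s²/n with f = n/N = 4615/27309 = 0.16899191.
Var(ȳ) = (1 − 0.16899191)·21500/4615 = 0.83100809·4.6587216 = 3.8714353.
SE(ȳ) = √(3.8714353) = 1.9676.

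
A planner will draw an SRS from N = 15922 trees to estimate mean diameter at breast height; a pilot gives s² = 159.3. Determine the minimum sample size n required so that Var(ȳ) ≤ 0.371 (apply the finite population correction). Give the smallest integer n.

419

Without fpc, n₀ = s²/D = 159.3/0.371 = 429.3801.
With fpc, (1 − n/N)·s²/n ≤ D requires n ≥ n₀/(1 + n₀/N) = 429.3801/(1 + 429.3801/15922) = 418.1048.
Rounding up, n = 419.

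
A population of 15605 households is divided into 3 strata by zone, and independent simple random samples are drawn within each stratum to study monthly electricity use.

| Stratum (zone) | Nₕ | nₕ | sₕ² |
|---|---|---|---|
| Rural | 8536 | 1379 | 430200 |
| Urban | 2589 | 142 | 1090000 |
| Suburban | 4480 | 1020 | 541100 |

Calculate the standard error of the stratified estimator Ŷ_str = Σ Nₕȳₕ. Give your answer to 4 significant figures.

275500

Var(Ŷ_str) = Σₕ Nₕ²(1 − fₕ)sₕ²/nₕ.
Rural: 8536²·(1 − 1379/8536)·430200/1379 = 1.9058625 × 10^10.
Urban: 2589²·(1 − 142/2589)·1090000/142 = 4.8629989 × 10^10.
Suburban: 4480²·(1 − 1020/4480)·541100/1020 = 8.2230224 × 10^9.
Sum = 7.5911636 × 10^10.
SE = √(7.5911636 × 10^10) = 275500.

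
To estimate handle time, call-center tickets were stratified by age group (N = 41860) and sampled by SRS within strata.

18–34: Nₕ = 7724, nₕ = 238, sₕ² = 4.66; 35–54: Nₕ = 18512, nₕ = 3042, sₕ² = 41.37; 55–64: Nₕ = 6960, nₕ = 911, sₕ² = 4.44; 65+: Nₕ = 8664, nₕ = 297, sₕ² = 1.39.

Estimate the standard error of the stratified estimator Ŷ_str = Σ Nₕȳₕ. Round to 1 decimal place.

2360.4

Var(Ŷ_str) = Σₕ Nₕ²(1 − fₕ)sₕ²/nₕ.
18–34: 7724²·(1 − 238/7724)·4.66/238 = 1.1321424 × 10^6.
35–54: 18512²·(1 − 3042/18512)·41.37/3042 = 3.8946637 × 10^6.
55–64: 6960²·(1 − 911/6960)·4.44/911 = 205190.58.
65+: 8664²·(1 − 297/8664)·1.39/297 = 339270.86.
Sum = 5.5712675 × 10^6.
SE = √(5.5712675 × 10^6) = 2360.4.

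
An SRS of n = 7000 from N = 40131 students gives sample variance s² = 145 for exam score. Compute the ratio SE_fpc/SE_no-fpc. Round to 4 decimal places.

f = n/N = 7000/40131 = 0.17442875.
SE_no-fpc = √(s²/n) = 0.14392458; SE_fpc = √((1−f)s²/n) = 0.13077125.
Ratio = √(1−f) = 0.90860952.

0.9086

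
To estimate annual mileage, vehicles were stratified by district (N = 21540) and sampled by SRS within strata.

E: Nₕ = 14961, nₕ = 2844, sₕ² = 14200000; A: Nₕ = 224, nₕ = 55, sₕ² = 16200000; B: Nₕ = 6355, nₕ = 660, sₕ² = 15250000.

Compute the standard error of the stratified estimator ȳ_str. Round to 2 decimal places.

Var(ȳ_str) = Σₕ Wₕ²(1 − fₕ)sₕ²/nₕ with Wₕ = Nₕ/N, N = 21540.
E: Wₕ = 0.69456825; term = 0.69456825²·(1 − 0.19009425)·14200000/2844 = 1950.8464.
A: Wₕ = 0.01039926; term = 0.01039926²·(1 − 0.24553571)·16200000/55 = 24.032317.
B: Wₕ = 0.29503250; term = 0.29503250²·(1 − 0.10385523)·15250000/660 = 1802.3694.
Sum = 3777.2481.
SE = √(3777.2481) = 61.46.

61.46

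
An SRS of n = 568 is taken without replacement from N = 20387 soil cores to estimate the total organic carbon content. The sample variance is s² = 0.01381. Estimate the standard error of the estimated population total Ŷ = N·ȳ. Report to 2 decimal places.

Var(Ŷ) = N²·Var(ȳ) = N²·(1 − n/N)·s²/n.
f = 568/20387 = 0.02786089; Var(ȳ) = 0.97213911·0.01381/568 = 2.3635988 × 10^-5.
Var(Ŷ) = 20387² · (2.3635988 × 10^-5) = 9823.8202.
SE(Ŷ) = √(9823.8202) = 99.12.

99.12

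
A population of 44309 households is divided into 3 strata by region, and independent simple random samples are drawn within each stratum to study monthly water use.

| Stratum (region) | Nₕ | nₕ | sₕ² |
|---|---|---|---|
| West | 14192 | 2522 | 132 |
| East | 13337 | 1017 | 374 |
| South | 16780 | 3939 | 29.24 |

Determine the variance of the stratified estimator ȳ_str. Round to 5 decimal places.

0.03601

Var(ȳ_str) = Σₕ Wₕ²(1 − fₕ)sₕ²/nₕ with Wₕ = Nₕ/N, N = 44309.
West: Wₕ = 0.32029610; term = 0.32029610²·(1 − 0.17770575)·132/2522 = 0.0044152918.
East: Wₕ = 0.30099980; term = 0.30099980²·(1 − 0.07625403)·374/1017 = 0.030777661.
South: Wₕ = 0.37870410; term = 0.37870410²·(1 − 0.23474374)·29.24/3939 = 8.1470108 × 10^-4.
Sum = 0.036007654.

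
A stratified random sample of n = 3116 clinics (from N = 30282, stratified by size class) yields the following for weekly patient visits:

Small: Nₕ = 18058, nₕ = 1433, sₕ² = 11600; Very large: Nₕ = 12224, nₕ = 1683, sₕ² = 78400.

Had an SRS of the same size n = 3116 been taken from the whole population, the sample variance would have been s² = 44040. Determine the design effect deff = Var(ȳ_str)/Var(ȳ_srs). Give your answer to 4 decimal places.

Var(ȳ_str) = Σ Wₕ²(1−fₕ)sₕ²/nₕ with Wₕ = Nₕ/30282:
  Small: (18058/30282)²·(1−1433/18058)·11600/1433 = 2.6501716
  Very large: (12224/30282)²·(1−1683/12224)·78400/1683 = 6.5457285
  → Var(ȳ_str) = 9.1959001.
Var(ȳ_srs) = (1 − 3116/30282)·44040/3116 = 12.679175.
deff = 9.1959001 / 12.679175 = 0.7253.

0.7253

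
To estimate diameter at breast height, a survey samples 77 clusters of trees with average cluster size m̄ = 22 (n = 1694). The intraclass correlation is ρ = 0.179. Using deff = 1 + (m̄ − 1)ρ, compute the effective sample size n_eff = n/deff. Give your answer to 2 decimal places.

355.96

deff = 1 + (22 − 1)·0.179 = 1 + 3.759 = 4.759.
n_eff = 1694 / 4.759 = 355.96.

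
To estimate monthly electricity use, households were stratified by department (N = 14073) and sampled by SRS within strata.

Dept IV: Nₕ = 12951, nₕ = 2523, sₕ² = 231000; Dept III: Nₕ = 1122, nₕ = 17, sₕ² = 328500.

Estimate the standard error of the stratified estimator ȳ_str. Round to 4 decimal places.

Var(ȳ_str) = Σₕ Wₕ²(1 − fₕ)sₕ²/nₕ with Wₕ = Nₕ/N, N = 14073.
Dept IV: Wₕ = 0.92027286; term = 0.92027286²·(1 − 0.19481121)·231000/2523 = 62.43465.
Dept III: Wₕ = 0.07972714; term = 0.07972714²·(1 − 0.01515152)·328500/17 = 120.96736.
Sum = 183.40201.
SE = √(183.40201) = 13.5426.

13.5426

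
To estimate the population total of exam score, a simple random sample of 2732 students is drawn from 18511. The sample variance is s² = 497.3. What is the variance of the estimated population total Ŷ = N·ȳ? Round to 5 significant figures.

Var(Ŷ) = N²·Var(ȳ) = N²·(1 − n/N)·s²/n.
f = 2732/18511 = 0.14758792; Var(ȳ) = 0.85241208·497.3/2732 = 0.15516271.
Var(Ŷ) = 18511² · 0.15516271 = 5.3167607 × 10^7.

5.3168 × 10^7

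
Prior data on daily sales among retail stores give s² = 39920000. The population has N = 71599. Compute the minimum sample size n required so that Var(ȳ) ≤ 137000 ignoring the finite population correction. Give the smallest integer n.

Without fpc, n₀ = s²/D = 39920000/137000 = 291.3869.
Rounding up, n = 292.

292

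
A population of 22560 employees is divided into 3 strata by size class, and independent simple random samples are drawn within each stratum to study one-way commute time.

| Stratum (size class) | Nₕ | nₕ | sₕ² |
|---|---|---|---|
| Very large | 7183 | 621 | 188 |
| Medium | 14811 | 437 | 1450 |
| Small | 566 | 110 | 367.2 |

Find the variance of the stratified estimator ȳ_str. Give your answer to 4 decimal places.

Var(ȳ_str) = Σₕ Wₕ²(1 − fₕ)sₕ²/nₕ with Wₕ = Nₕ/N, N = 22560.
Very large: Wₕ = 0.31839539; term = 0.31839539²·(1 − 0.08645413)·188/621 = 0.02803691.
Medium: Wₕ = 0.65651596; term = 0.65651596²·(1 − 0.02950510)·1450/437 = 1.3879391.
Small: Wₕ = 0.02508865; term = 0.02508865²·(1 − 0.19434629)·367.2/110 = 0.0016928289.
Sum = 1.4176688.

1.4177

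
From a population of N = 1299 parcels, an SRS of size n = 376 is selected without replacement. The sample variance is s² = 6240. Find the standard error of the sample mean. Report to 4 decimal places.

3.4340

Under SRS without replacement, Var(ȳ) = (1 − f)·s²/n with f = n/N = 376/1299 = 0.28945343.
Var(ȳ) = (1 − 0.28945343)·6240/376 = 0.71054657·16.595745 = 11.79205.
SE(ȳ) = √(11.79205) = 3.4340.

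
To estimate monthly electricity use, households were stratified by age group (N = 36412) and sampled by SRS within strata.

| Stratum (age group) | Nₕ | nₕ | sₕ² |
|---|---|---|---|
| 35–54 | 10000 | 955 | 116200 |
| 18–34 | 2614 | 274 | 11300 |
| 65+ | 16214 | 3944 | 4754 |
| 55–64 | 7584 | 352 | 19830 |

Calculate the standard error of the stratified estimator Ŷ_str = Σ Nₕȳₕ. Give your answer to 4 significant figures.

120800

Var(Ŷ_str) = Σₕ Nₕ²(1 − fₕ)sₕ²/nₕ.
35–54: 10000²·(1 − 955/10000)·116200/955 = 1.1005539 × 10^10.
18–34: 2614²·(1 − 274/2614)·11300/274 = 2.5226054 × 10^8.
65+: 16214²·(1 − 3944/16214)·4754/3944 = 2.3980432 × 10^8.
55–64: 7584²·(1 − 352/7584)·19830/352 = 3.0898457 × 10^9.
Sum = 1.458745 × 10^10.
SE = √(1.458745 × 10^10) = 120800.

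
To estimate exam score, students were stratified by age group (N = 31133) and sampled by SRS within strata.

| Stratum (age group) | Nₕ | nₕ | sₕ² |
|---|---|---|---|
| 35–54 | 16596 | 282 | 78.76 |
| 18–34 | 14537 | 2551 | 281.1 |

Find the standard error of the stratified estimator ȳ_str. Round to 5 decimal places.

Var(ȳ_str) = Σₕ Wₕ²(1 − fₕ)sₕ²/nₕ with Wₕ = Nₕ/N, N = 31133.
35–54: Wₕ = 0.53306781; term = 0.53306781²·(1 − 0.01699205)·78.76/282 = 0.078015077.
18–34: Wₕ = 0.46693219; term = 0.46693219²·(1 − 0.17548325)·281.1/2551 = 0.01980877.
Sum = 0.097823847.
SE = √(0.097823847) = 0.31277.

0.31277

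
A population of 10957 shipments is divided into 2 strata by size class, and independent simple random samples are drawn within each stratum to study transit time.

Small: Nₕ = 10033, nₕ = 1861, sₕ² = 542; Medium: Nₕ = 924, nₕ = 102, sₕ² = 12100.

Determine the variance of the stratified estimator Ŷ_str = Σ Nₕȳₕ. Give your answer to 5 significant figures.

Var(Ŷ_str) = Σₕ Nₕ²(1 − fₕ)sₕ²/nₕ.
Small: 10033²·(1 − 1861/10033)·542/1861 = 2.3878777 × 10^7.
Medium: 924²·(1 − 102/924)·12100/102 = 9.0100871 × 10^7.
Sum = 1.1397965 × 10^8.

1.1398 × 10^8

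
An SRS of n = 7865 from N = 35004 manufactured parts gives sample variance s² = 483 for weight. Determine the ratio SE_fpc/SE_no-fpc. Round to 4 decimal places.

0.8805

f = n/N = 7865/35004 = 0.22468861.
SE_no-fpc = √(s²/n) = 0.24781307; SE_fpc = √((1−f)s²/n) = 0.21820379.
Ratio = √(1−f) = 0.88051768.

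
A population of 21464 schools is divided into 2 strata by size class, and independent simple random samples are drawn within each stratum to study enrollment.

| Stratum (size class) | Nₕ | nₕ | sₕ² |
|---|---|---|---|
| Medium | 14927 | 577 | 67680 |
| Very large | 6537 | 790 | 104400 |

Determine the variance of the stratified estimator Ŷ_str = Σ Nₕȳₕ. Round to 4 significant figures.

Var(Ŷ_str) = Σₕ Nₕ²(1 − fₕ)sₕ²/nₕ.
Medium: 14927²·(1 − 577/14927)·67680/577 = 2.5125168 × 10^10.
Very large: 6537²·(1 − 790/6537)·104400/790 = 4.9647009 × 10^9.
Sum = 3.0089869 × 10^10.

3.009 × 10^10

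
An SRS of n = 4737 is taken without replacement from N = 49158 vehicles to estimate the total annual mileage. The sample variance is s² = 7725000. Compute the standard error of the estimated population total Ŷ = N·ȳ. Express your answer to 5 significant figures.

Var(Ŷ) = N²·Var(ȳ) = N²·(1 − n/N)·s²/n.
f = 4737/49158 = 0.09636275; Var(ȳ) = 0.90363725·7725000/4737 = 1473.6326.
Var(Ŷ) = 49158² · 1473.6326 = 3.5610464 × 10^12.
SE(Ŷ) = √(3.5610464 × 10^12) = 1.8871 × 10^6.

1.8871 × 10^6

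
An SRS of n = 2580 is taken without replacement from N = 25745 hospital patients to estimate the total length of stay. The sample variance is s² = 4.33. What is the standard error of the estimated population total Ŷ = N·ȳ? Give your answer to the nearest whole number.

Var(Ŷ) = N²·Var(ȳ) = N²·(1 − n/N)·s²/n.
f = 2580/25745 = 0.10021363; Var(ȳ) = 0.89978637·4.33/2580 = 0.0015101066.
Var(Ŷ) = 25745² · 0.0015101066 = 1.0009062 × 10^6.
SE(Ŷ) = √(1.0009062 × 10^6) = 1000.

1000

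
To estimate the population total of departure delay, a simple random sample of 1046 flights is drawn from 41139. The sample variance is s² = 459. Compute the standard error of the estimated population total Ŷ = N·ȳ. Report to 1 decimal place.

26903.1

Var(Ŷ) = N²·Var(ȳ) = N²·(1 − n/N)·s²/n.
f = 1046/41139 = 0.02542599; Var(ȳ) = 0.97457401·459/1046 = 0.42765724.
Var(Ŷ) = 41139² · 0.42765724 = 7.2377452 × 10^8.
SE(Ŷ) = √(7.2377452 × 10^8) = 26903.1.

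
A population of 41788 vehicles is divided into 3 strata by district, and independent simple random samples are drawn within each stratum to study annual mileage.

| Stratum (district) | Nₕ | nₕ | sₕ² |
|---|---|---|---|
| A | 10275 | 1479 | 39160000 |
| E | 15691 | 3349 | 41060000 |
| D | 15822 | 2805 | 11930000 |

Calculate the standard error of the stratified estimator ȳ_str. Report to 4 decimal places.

56.8478

Var(ȳ_str) = Σₕ Wₕ²(1 − fₕ)sₕ²/nₕ with Wₕ = Nₕ/N, N = 41788.
A: Wₕ = 0.24588399; term = 0.24588399²·(1 − 0.14394161)·39160000/1479 = 1370.3717.
E: Wₕ = 0.37549057; term = 0.37549057²·(1 − 0.21343445)·41060000/3349 = 1359.6803.
D: Wₕ = 0.37862544; term = 0.37862544²·(1 − 0.17728479)·11930000/2805 = 501.62213.
Sum = 3231.6741.
SE = √(3231.6741) = 56.8478.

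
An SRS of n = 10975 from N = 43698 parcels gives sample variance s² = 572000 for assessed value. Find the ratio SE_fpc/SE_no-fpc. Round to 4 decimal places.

f = n/N = 10975/43698 = 0.25115566.
SE_no-fpc = √(s²/n) = 7.219311; SE_fpc = √((1−f)s²/n) = 6.247288.
Ratio = √(1−f) = 0.86535793.

0.8654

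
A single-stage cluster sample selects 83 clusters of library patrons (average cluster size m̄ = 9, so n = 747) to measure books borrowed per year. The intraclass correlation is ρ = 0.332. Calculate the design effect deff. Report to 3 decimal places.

3.656

deff = 1 + (9 − 1)·0.332 = 1 + 2.656 = 3.656.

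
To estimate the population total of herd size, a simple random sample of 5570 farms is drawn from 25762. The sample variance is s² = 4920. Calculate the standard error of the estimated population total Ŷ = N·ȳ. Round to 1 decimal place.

21435.5

Var(Ŷ) = N²·Var(ȳ) = N²·(1 − n/N)·s²/n.
f = 5570/25762 = 0.21620992; Var(ȳ) = 0.78379008·4920/5570 = 0.69232445.
Var(Ŷ) = 25762² · 0.69232445 = 4.5948234 × 10^8.
SE(Ŷ) = √(4.5948234 × 10^8) = 21435.5.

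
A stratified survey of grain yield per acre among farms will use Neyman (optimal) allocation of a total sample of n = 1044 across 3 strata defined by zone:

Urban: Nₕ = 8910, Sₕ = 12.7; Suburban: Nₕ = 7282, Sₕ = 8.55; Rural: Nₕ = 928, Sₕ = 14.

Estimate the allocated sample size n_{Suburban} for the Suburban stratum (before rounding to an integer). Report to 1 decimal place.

345.0

Neyman allocation: nₕ = n·NₕSₕ / Σⱼ NⱼSⱼ.
Σ NⱼSⱼ = 8910·12.7 + 7282·8.55 + 928·14 = 188410.1.
n_{Suburban} = 1044·7282·8.55 / 188410.1 = 345.0.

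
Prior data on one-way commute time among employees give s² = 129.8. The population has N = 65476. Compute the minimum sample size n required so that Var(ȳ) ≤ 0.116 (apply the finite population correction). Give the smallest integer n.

1101

Without fpc, n₀ = s²/D = 129.8/0.116 = 1118.9655.
With fpc, (1 − n/N)·s²/n ≤ D requires n ≥ n₀/(1 + n₀/N) = 1118.9655/(1 + 1118.9655/65476) = 1100.1640.
Rounding up, n = 1101.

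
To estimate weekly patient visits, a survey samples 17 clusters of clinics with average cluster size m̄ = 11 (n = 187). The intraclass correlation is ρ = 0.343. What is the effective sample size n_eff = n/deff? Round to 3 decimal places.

42.212

deff = 1 + (11 − 1)·0.343 = 1 + 3.43 = 4.43.
n_eff = 187 / 4.43 = 42.212.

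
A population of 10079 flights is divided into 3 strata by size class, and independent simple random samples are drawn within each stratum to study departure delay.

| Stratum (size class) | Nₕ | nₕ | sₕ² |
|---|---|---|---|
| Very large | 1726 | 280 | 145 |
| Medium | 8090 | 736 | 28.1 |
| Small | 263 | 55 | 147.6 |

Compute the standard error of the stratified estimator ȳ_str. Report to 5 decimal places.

0.19112

Var(ȳ_str) = Σₕ Wₕ²(1 − fₕ)sₕ²/nₕ with Wₕ = Nₕ/N, N = 10079.
Very large: Wₕ = 0.17124715; term = 0.17124715²·(1 − 0.16222480)·145/280 = 0.012722843.
Medium: Wₕ = 0.80265899; term = 0.80265899²·(1 − 0.09097651)·28.1/736 = 0.022359689.
Small: Wₕ = 0.02609386; term = 0.02609386²·(1 − 0.20912548)·147.6/55 = 0.0014451331.
Sum = 0.036527665.
SE = √(0.036527665) = 0.19112.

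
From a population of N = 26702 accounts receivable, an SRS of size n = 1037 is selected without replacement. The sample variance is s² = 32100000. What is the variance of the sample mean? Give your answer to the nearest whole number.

29753

Under SRS without replacement, Var(ȳ) = (1 − f)·s²/n with f = n/N = 1037/26702 = 0.03883604.
Var(ȳ) = (1 − 0.03883604)·32100000/1037 = 0.96116396·30954.677 = 29752.52.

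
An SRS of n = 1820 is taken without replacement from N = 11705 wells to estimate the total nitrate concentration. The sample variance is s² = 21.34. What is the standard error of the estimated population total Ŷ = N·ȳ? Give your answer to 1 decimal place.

Var(Ŷ) = N²·Var(ȳ) = N²·(1 − n/N)·s²/n.
f = 1820/11705 = 0.15548911; Var(ȳ) = 0.84451089·21.34/1820 = 0.0099021222.
Var(Ŷ) = 11705² · 0.0099021222 = 1.3566603 × 10^6.
SE(Ŷ) = √(1.3566603 × 10^6) = 1164.8.

1164.8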